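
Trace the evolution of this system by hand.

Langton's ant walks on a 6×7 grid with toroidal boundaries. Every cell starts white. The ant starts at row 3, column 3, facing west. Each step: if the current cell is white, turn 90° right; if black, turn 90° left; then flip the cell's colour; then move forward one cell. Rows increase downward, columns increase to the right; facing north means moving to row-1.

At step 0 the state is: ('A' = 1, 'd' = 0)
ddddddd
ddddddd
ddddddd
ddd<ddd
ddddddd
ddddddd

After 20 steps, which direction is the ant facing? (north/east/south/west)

0) ddddddd
ddddddd
ddddddd
ddd<ddd
ddddddd
ddddddd
1) ddddddd
ddddddd
ddd^ddd
dddAddd
ddddddd
ddddddd
2) ddddddd
ddddddd
dddA>dd
dddAddd
ddddddd
ddddddd
3) ddddddd
ddddddd
dddAAdd
dddAvdd
ddddddd
ddddddd
4) ddddddd
ddddddd
dddAAdd
ddd<Add
ddddddd
ddddddd
5) ddddddd
ddddddd
dddAAdd
ddddAdd
dddvddd
ddddddd
6) ddddddd
ddddddd
dddAAdd
ddddAdd
dd<Addd
ddddddd
7) ddddddd
ddddddd
dddAAdd
dd^dAdd
ddAAddd
ddddddd
8) ddddddd
ddddddd
dddAAdd
ddA>Add
ddAAddd
ddddddd
9) ddddddd
ddddddd
dddAAdd
ddAAAdd
ddAvddd
ddddddd
10) ddddddd
ddddddd
dddAAdd
ddAAAdd
ddAd>dd
ddddddd
11) ddddddd
ddddddd
dddAAdd
ddAAAdd
ddAdAdd
ddddvdd
12) ddddddd
ddddddd
dddAAdd
ddAAAdd
ddAdAdd
ddd<Add
13) ddddddd
ddddddd
dddAAdd
ddAAAdd
ddA^Add
dddAAdd
14) ddddddd
ddddddd
dddAAdd
ddAAAdd
ddAA>dd
dddAAdd
15) ddddddd
ddddddd
dddAAdd
ddAA^dd
ddAAddd
dddAAdd
16) ddddddd
ddddddd
dddAAdd
ddA<ddd
ddAAddd
dddAAdd
17) ddddddd
ddddddd
dddAAdd
ddAdddd
ddAvddd
dddAAdd
18) ddddddd
ddddddd
dddAAdd
ddAdddd
ddAd>dd
dddAAdd
19) ddddddd
ddddddd
dddAAdd
ddAdddd
ddAdAdd
dddAvdd
20) ddddddd
ddddddd
dddAAdd
ddAdddd
ddAdAdd
dddAd>d

east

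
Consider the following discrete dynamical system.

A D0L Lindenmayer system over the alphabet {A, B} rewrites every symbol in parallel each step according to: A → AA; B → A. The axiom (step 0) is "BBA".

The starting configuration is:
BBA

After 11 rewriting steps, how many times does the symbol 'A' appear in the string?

0) BBA
1) AAAA
2) AAAAAAAA
3) AAAAAAAAAAAAAAAA
4) AAAAAAAAAAAAAAAAAAAAAAAAAAAAAAAA
5) AAAAAAAAAAAAAAAAAAAAAAAAAAAAAAAAAAAAAAAAAAAAAAAAAAAAAAAAAAAAAAAA
6) AAAAAAAAAAAAAAAAAAAAAAAAAAAAAAAAAAAAAAAAAAAAAAAAAAAAAAAAAA…AAAAAAAAAAAAAAAAAAAAAAAAAAAAAAAAAAAAAAAAAAAAAAAAAAAAAAAAAA  (len 128)
7) AAAAAAAAAAAAAAAAAAAAAAAAAAAAAAAAAAAAAAAAAAAAAAAAAAAAAAAAAA…AAAAAAAAAAAAAAAAAAAAAAAAAAAAAAAAAAAAAAAAAAAAAAAAAAAAAAAAAA  (len 256)
8) AAAAAAAAAAAAAAAAAAAAAAAAAAAAAAAAAAAAAAAAAAAAAAAAAAAAAAAAAA…AAAAAAAAAAAAAAAAAAAAAAAAAAAAAAAAAAAAAAAAAAAAAAAAAAAAAAAAAA  (len 512)
9) AAAAAAAAAAAAAAAAAAAAAAAAAAAAAAAAAAAAAAAAAAAAAAAAAAAAAAAAAA…AAAAAAAAAAAAAAAAAAAAAAAAAAAAAAAAAAAAAAAAAAAAAAAAAAAAAAAAAA  (len 1024)
10) AAAAAAAAAAAAAAAAAAAAAAAAAAAAAAAAAAAAAAAAAAAAAAAAAAAAAAAAAA…AAAAAAAAAAAAAAAAAAAAAAAAAAAAAAAAAAAAAAAAAAAAAAAAAAAAAAAAAA  (len 2048)
11) AAAAAAAAAAAAAAAAAAAAAAAAAAAAAAAAAAAAAAAAAAAAAAAAAAAAAAAAAA…AAAAAAAAAAAAAAAAAAAAAAAAAAAAAAAAAAAAAAAAAAAAAAAAAAAAAAAAAA  (len 4096)

4096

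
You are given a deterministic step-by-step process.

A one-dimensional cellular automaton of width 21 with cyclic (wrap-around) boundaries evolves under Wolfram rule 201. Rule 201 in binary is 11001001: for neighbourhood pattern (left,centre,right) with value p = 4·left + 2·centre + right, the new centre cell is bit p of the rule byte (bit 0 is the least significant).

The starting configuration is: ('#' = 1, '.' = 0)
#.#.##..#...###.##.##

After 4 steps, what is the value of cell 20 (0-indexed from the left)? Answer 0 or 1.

1

t=0: #.#.##..#...###.##.##
t=1: #...##....#.###.##.##
t=2: #.#.##.##...###.##.##
t=3: #...##.##.#.###.##.##
t=4: #.#.##.##...###.##.##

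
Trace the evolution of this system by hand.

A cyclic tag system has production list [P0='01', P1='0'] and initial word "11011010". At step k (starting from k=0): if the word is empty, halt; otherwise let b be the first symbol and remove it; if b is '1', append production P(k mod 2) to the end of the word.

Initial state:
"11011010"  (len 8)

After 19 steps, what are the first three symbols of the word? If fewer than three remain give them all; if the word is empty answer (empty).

(empty)

0) "11011010"  (len 8)
1) "101101001"  (len 9)
2) "011010010"  (len 9)
3) "11010010"  (len 8)
4) "10100100"  (len 8)
5) "010010001"  (len 9)
6) "10010001"  (len 8)
7) "001000101"  (len 9)
8) "01000101"  (len 8)
9) "1000101"  (len 7)
10) "0001010"  (len 7)
11) "001010"  (len 6)
12) "01010"  (len 5)
13) "1010"  (len 4)
14) "0100"  (len 4)
15) "100"  (len 3)
16) "000"  (len 3)
17) "00"  (len 2)
18) "0"  (len 1)
19) (halted — word empty)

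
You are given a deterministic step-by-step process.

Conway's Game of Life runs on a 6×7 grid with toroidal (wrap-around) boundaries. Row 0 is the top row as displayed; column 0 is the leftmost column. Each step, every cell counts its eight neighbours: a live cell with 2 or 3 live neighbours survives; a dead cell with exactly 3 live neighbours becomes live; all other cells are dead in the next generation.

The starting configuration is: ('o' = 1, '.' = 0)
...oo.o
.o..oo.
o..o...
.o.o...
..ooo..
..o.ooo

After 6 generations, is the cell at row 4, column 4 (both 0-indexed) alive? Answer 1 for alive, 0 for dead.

1

0) ...oo.o
.o..oo.
o..o...
.o.o...
..ooo..
..o.ooo
1) o.o...o
o.o..oo
oo.o...
.o.....
.o.....
..o...o
2) ..oo...
..oo.o.
.......
.o.....
ooo....
..o...o
3) .o..o..
..ooo..
..o....
ooo....
o.o....
o......
4) .oo.o..
.oo.o..
.......
o.oo...
o.o...o
o......
5) o.o....
.oo....
.......
o.oo..o
o.oo..o
o.oo..o
6) o.....o
.oo....
o..o...
o.oo..o
....oo.
.......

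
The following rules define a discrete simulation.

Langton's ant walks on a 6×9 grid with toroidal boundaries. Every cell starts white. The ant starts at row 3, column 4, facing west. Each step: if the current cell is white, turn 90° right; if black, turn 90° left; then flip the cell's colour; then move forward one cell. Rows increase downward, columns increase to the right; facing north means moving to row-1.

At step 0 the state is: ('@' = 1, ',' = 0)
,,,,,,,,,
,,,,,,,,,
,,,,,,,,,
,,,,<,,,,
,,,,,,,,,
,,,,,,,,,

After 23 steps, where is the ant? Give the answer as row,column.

5,5

gen 0: ,,,,,,,,,
,,,,,,,,,
,,,,,,,,,
,,,,<,,,,
,,,,,,,,,
,,,,,,,,,
gen 1: ,,,,,,,,,
,,,,,,,,,
,,,,^,,,,
,,,,@,,,,
,,,,,,,,,
,,,,,,,,,
gen 2: ,,,,,,,,,
,,,,,,,,,
,,,,@>,,,
,,,,@,,,,
,,,,,,,,,
,,,,,,,,,
gen 3: ,,,,,,,,,
,,,,,,,,,
,,,,@@,,,
,,,,@v,,,
,,,,,,,,,
,,,,,,,,,
gen 4: ,,,,,,,,,
,,,,,,,,,
,,,,@@,,,
,,,,<@,,,
,,,,,,,,,
,,,,,,,,,
gen 5: ,,,,,,,,,
,,,,,,,,,
,,,,@@,,,
,,,,,@,,,
,,,,v,,,,
,,,,,,,,,
gen 6: ,,,,,,,,,
,,,,,,,,,
,,,,@@,,,
,,,,,@,,,
,,,<@,,,,
,,,,,,,,,
gen 7: ,,,,,,,,,
,,,,,,,,,
,,,,@@,,,
,,,^,@,,,
,,,@@,,,,
,,,,,,,,,
gen 8: ,,,,,,,,,
,,,,,,,,,
,,,,@@,,,
,,,@>@,,,
,,,@@,,,,
,,,,,,,,,
gen 9: ,,,,,,,,,
,,,,,,,,,
,,,,@@,,,
,,,@@@,,,
,,,@v,,,,
,,,,,,,,,
gen 10: ,,,,,,,,,
,,,,,,,,,
,,,,@@,,,
,,,@@@,,,
,,,@,>,,,
,,,,,,,,,
gen 11: ,,,,,,,,,
,,,,,,,,,
,,,,@@,,,
,,,@@@,,,
,,,@,@,,,
,,,,,v,,,
gen 12: ,,,,,,,,,
,,,,,,,,,
,,,,@@,,,
,,,@@@,,,
,,,@,@,,,
,,,,<@,,,
gen 13: ,,,,,,,,,
,,,,,,,,,
,,,,@@,,,
,,,@@@,,,
,,,@^@,,,
,,,,@@,,,
gen 14: ,,,,,,,,,
,,,,,,,,,
,,,,@@,,,
,,,@@@,,,
,,,@@>,,,
,,,,@@,,,
gen 15: ,,,,,,,,,
,,,,,,,,,
,,,,@@,,,
,,,@@^,,,
,,,@@,,,,
,,,,@@,,,
gen 16: ,,,,,,,,,
,,,,,,,,,
,,,,@@,,,
,,,@<,,,,
,,,@@,,,,
,,,,@@,,,
gen 17: ,,,,,,,,,
,,,,,,,,,
,,,,@@,,,
,,,@,,,,,
,,,@v,,,,
,,,,@@,,,
gen 18: ,,,,,,,,,
,,,,,,,,,
,,,,@@,,,
,,,@,,,,,
,,,@,>,,,
,,,,@@,,,
gen 19: ,,,,,,,,,
,,,,,,,,,
,,,,@@,,,
,,,@,,,,,
,,,@,@,,,
,,,,@v,,,
gen 20: ,,,,,,,,,
,,,,,,,,,
,,,,@@,,,
,,,@,,,,,
,,,@,@,,,
,,,,@,>,,
gen 21: ,,,,,,v,,
,,,,,,,,,
,,,,@@,,,
,,,@,,,,,
,,,@,@,,,
,,,,@,@,,
gen 22: ,,,,,<@,,
,,,,,,,,,
,,,,@@,,,
,,,@,,,,,
,,,@,@,,,
,,,,@,@,,
gen 23: ,,,,,@@,,
,,,,,,,,,
,,,,@@,,,
,,,@,,,,,
,,,@,@,,,
,,,,@^@,,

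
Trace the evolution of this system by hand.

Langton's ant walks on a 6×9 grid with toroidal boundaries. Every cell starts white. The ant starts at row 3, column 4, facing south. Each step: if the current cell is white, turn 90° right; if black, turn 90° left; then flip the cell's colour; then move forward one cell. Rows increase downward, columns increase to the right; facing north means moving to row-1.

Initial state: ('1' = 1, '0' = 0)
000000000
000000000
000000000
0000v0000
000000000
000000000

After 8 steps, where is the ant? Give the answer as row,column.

0) 000000000
000000000
000000000
0000v0000
000000000
000000000
1) 000000000
000000000
000000000
000<10000
000000000
000000000
2) 000000000
000000000
000^00000
000110000
000000000
000000000
3) 000000000
000000000
0001>0000
000110000
000000000
000000000
4) 000000000
000000000
000110000
0001v0000
000000000
000000000
5) 000000000
000000000
000110000
00010>000
000000000
000000000
6) 000000000
000000000
000110000
000101000
00000v000
000000000
7) 000000000
000000000
000110000
000101000
0000<1000
000000000
8) 000000000
000000000
000110000
0001^1000
000011000
000000000

3,4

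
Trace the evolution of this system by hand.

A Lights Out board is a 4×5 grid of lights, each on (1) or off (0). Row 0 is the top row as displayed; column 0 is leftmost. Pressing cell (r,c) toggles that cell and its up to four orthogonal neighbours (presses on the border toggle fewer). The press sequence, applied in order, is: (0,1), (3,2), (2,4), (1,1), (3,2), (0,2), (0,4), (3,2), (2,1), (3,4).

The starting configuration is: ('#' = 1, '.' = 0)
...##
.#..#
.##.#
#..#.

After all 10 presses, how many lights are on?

13

step 0: ...##
.#..#
.##.#
#..#.
step 1: #####
....#
.##.#
#..#.
step 2: #####
....#
.#..#
###..
step 3: #####
.....
.#.#.
###.#
step 4: #.###
###..
...#.
###.#
step 5: #.###
###..
..##.
#..##
step 6: ##..#
##...
..##.
#..##
step 7: ##.#.
##..#
..##.
#..##
step 8: ##.#.
##..#
...#.
###.#
step 9: ##.#.
#...#
####.
#.#.#
step 10: ##.#.
#...#
#####
#.##.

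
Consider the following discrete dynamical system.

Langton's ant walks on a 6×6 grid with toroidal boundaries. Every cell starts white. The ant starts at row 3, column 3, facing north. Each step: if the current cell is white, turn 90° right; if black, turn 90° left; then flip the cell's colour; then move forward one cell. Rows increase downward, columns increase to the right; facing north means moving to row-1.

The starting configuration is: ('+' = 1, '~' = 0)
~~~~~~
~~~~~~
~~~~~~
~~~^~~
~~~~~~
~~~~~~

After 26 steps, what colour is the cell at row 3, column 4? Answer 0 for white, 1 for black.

k=0  ~~~~~~
~~~~~~
~~~~~~
~~~^~~
~~~~~~
~~~~~~
k=1  ~~~~~~
~~~~~~
~~~~~~
~~~+>~
~~~~~~
~~~~~~
k=2  ~~~~~~
~~~~~~
~~~~~~
~~~++~
~~~~v~
~~~~~~
k=3  ~~~~~~
~~~~~~
~~~~~~
~~~++~
~~~<+~
~~~~~~
k=4  ~~~~~~
~~~~~~
~~~~~~
~~~^+~
~~~++~
~~~~~~
k=5  ~~~~~~
~~~~~~
~~~~~~
~~<~+~
~~~++~
~~~~~~
k=6  ~~~~~~
~~~~~~
~~^~~~
~~+~+~
~~~++~
~~~~~~
k=7  ~~~~~~
~~~~~~
~~+>~~
~~+~+~
~~~++~
~~~~~~
k=8  ~~~~~~
~~~~~~
~~++~~
~~+v+~
~~~++~
~~~~~~
k=9  ~~~~~~
~~~~~~
~~++~~
~~<++~
~~~++~
~~~~~~
k=10  ~~~~~~
~~~~~~
~~++~~
~~~++~
~~v++~
~~~~~~
k=11  ~~~~~~
~~~~~~
~~++~~
~~~++~
~<+++~
~~~~~~
k=12  ~~~~~~
~~~~~~
~~++~~
~^~++~
~++++~
~~~~~~
k=13  ~~~~~~
~~~~~~
~~++~~
~+>++~
~++++~
~~~~~~
k=14  ~~~~~~
~~~~~~
~~++~~
~++++~
~+v++~
~~~~~~
k=15  ~~~~~~
~~~~~~
~~++~~
~++++~
~+~>+~
~~~~~~
k=16  ~~~~~~
~~~~~~
~~++~~
~++^+~
~+~~+~
~~~~~~
k=17  ~~~~~~
~~~~~~
~~++~~
~+<~+~
~+~~+~
~~~~~~
k=18  ~~~~~~
~~~~~~
~~++~~
~+~~+~
~+v~+~
~~~~~~
k=19  ~~~~~~
~~~~~~
~~++~~
~+~~+~
~<+~+~
~~~~~~
k=20  ~~~~~~
~~~~~~
~~++~~
~+~~+~
~~+~+~
~v~~~~
k=21  ~~~~~~
~~~~~~
~~++~~
~+~~+~
~~+~+~
<+~~~~
k=22  ~~~~~~
~~~~~~
~~++~~
~+~~+~
^~+~+~
++~~~~
k=23  ~~~~~~
~~~~~~
~~++~~
~+~~+~
+>+~+~
++~~~~
k=24  ~~~~~~
~~~~~~
~~++~~
~+~~+~
+++~+~
+v~~~~
k=25  ~~~~~~
~~~~~~
~~++~~
~+~~+~
+++~+~
+~>~~~
k=26  ~~v~~~
~~~~~~
~~++~~
~+~~+~
+++~+~
+~+~~~

1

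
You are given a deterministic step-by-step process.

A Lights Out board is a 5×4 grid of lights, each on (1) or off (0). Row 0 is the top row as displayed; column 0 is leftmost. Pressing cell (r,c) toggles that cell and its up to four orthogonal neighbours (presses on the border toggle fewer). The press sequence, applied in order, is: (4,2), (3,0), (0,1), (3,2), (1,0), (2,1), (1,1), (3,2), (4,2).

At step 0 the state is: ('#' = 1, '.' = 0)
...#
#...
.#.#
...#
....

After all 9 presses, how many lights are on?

11

0) ...#
#...
.#.#
...#
....
1) ...#
#...
.#.#
..##
.###
2) ...#
#...
##.#
####
####
3) ####
##..
##.#
####
####
4) ####
##..
####
#...
##.#
5) .###
....
.###
#...
##.#
6) .###
.#..
#..#
##..
##.#
7) ..##
#.#.
##.#
##..
##.#
8) ..##
#.#.
####
#.##
####
9) ..##
#.#.
####
#..#
#...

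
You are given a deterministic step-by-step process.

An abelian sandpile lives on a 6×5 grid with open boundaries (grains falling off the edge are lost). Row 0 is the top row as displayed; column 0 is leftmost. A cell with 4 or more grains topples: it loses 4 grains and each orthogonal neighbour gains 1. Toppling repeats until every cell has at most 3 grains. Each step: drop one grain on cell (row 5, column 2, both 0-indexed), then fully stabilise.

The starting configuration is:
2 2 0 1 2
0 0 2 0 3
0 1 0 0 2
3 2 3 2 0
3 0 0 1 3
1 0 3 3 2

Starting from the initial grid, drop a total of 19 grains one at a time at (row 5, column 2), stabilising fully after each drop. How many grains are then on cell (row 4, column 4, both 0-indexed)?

step 0: 2 2 0 1 2
0 0 2 0 3
0 1 0 0 2
3 2 3 2 0
3 0 0 1 3
1 0 3 3 2
step 1: 2 2 0 1 2
0 0 2 0 3
0 1 0 0 2
3 2 3 2 0
3 0 1 2 3
1 1 1 0 3
step 2: 2 2 0 1 2
0 0 2 0 3
0 1 0 0 2
3 2 3 2 0
3 0 1 2 3
1 1 2 0 3
step 3: 2 2 0 1 2
0 0 2 0 3
0 1 0 0 2
3 2 3 2 0
3 0 1 2 3
1 1 3 0 3
step 4: 2 2 0 1 2
0 0 2 0 3
0 1 0 0 2
3 2 3 2 0
3 0 2 2 3
1 2 0 1 3
step 5: 2 2 0 1 2
0 0 2 0 3
0 1 0 0 2
3 2 3 2 0
3 0 2 2 3
1 2 1 1 3
step 6: 2 2 0 1 2
0 0 2 0 3
0 1 0 0 2
3 2 3 2 0
3 0 2 2 3
1 2 2 1 3
step 7: 2 2 0 1 2
0 0 2 0 3
0 1 0 0 2
3 2 3 2 0
3 0 2 2 3
1 2 3 1 3
step 8: 2 2 0 1 2
0 0 2 0 3
0 1 0 0 2
3 2 3 2 0
3 0 3 2 3
1 3 0 2 3
step 9: 2 2 0 1 2
0 0 2 0 3
0 1 0 0 2
3 2 3 2 0
3 0 3 2 3
1 3 1 2 3
step 10: 2 2 0 1 2
0 0 2 0 3
0 1 0 0 2
3 2 3 2 0
3 0 3 2 3
1 3 2 2 3
step 11: 2 2 0 1 2
0 0 2 0 3
0 1 0 0 2
3 2 3 2 0
3 0 3 2 3
1 3 3 2 3
step 12: 2 2 0 1 2
0 0 2 0 3
0 1 1 0 2
3 3 0 3 0
3 2 1 3 3
2 0 2 3 3
step 13: 2 2 0 1 2
0 0 2 0 3
0 1 1 0 2
3 3 0 3 0
3 2 1 3 3
2 0 3 3 3
step 14: 2 2 0 1 2
0 0 2 0 3
0 1 1 1 2
3 3 1 0 2
3 2 3 2 1
2 1 1 2 1
step 15: 2 2 0 1 2
0 0 2 0 3
0 1 1 1 2
3 3 1 0 2
3 2 3 2 1
2 1 2 2 1
step 16: 2 2 0 1 2
0 0 2 0 3
0 1 1 1 2
3 3 1 0 2
3 2 3 2 1
2 1 3 2 1
step 17: 2 2 0 1 2
0 0 2 0 3
0 1 1 1 2
3 3 2 0 2
3 3 0 3 1
2 2 1 3 1
step 18: 2 2 0 1 2
0 0 2 0 3
0 1 1 1 2
3 3 2 0 2
3 3 0 3 1
2 2 2 3 1
step 19: 2 2 0 1 2
0 0 2 0 3
0 1 1 1 2
3 3 2 0 2
3 3 0 3 1
2 2 3 3 1

1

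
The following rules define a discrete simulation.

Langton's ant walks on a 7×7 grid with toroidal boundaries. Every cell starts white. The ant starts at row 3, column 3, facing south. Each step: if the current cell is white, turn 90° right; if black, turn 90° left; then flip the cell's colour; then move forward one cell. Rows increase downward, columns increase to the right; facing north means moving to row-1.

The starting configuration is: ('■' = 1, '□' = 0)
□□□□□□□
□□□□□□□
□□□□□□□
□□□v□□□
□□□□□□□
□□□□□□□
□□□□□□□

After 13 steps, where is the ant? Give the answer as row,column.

step 0: □□□□□□□
□□□□□□□
□□□□□□□
□□□v□□□
□□□□□□□
□□□□□□□
□□□□□□□
step 1: □□□□□□□
□□□□□□□
□□□□□□□
□□<■□□□
□□□□□□□
□□□□□□□
□□□□□□□
step 2: □□□□□□□
□□□□□□□
□□^□□□□
□□■■□□□
□□□□□□□
□□□□□□□
□□□□□□□
step 3: □□□□□□□
□□□□□□□
□□■>□□□
□□■■□□□
□□□□□□□
□□□□□□□
□□□□□□□
step 4: □□□□□□□
□□□□□□□
□□■■□□□
□□■v□□□
□□□□□□□
□□□□□□□
□□□□□□□
step 5: □□□□□□□
□□□□□□□
□□■■□□□
□□■□>□□
□□□□□□□
□□□□□□□
□□□□□□□
step 6: □□□□□□□
□□□□□□□
□□■■□□□
□□■□■□□
□□□□v□□
□□□□□□□
□□□□□□□
step 7: □□□□□□□
□□□□□□□
□□■■□□□
□□■□■□□
□□□<■□□
□□□□□□□
□□□□□□□
step 8: □□□□□□□
□□□□□□□
□□■■□□□
□□■^■□□
□□□■■□□
□□□□□□□
□□□□□□□
step 9: □□□□□□□
□□□□□□□
□□■■□□□
□□■■>□□
□□□■■□□
□□□□□□□
□□□□□□□
step 10: □□□□□□□
□□□□□□□
□□■■^□□
□□■■□□□
□□□■■□□
□□□□□□□
□□□□□□□
step 11: □□□□□□□
□□□□□□□
□□■■■>□
□□■■□□□
□□□■■□□
□□□□□□□
□□□□□□□
step 12: □□□□□□□
□□□□□□□
□□■■■■□
□□■■□v□
□□□■■□□
□□□□□□□
□□□□□□□
step 13: □□□□□□□
□□□□□□□
□□■■■■□
□□■■<■□
□□□■■□□
□□□□□□□
□□□□□□□

3,4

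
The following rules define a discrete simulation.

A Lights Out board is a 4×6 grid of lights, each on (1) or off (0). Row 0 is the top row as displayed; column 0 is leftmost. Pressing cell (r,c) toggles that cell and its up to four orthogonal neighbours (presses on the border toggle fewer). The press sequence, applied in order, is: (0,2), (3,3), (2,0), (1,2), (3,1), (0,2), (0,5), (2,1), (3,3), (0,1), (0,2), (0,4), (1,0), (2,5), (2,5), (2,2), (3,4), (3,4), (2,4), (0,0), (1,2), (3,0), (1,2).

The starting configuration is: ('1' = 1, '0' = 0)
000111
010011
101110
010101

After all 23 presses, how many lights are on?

18

t=0: 000111
010011
101110
010101
t=1: 011011
011011
101110
010101
t=2: 011011
011011
101010
011011
t=3: 011011
111011
011010
111011
t=4: 010011
100111
010010
111011
t=5: 010011
100111
000010
000011
t=6: 001111
101111
000010
000011
t=7: 001100
101110
000010
000011
t=8: 001100
111110
111010
010011
t=9: 001100
111110
111110
011101
t=10: 110100
101110
111110
011101
t=11: 101000
100110
111110
011101
t=12: 101111
100100
111110
011101
t=13: 001111
010100
011110
011101
t=14: 001111
010101
011101
011100
t=15: 001111
010100
011110
011101
t=16: 001111
011100
000010
010101
t=17: 001111
011100
000000
010010
t=18: 001111
011100
000010
010101
t=19: 001111
011110
000101
010111
t=20: 111111
111110
000101
010111
t=21: 110111
100010
001101
010111
t=22: 110111
100010
101101
100111
t=23: 111111
111110
100101
100111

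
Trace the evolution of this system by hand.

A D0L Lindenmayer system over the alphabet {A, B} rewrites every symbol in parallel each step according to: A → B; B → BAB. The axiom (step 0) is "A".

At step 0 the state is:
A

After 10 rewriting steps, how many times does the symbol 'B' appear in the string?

step 0: A
step 1: B
step 2: BAB
step 3: BABBBAB
step 4: BABBBABBABBABBBAB
step 5: BABBBABBABBABBBABBABBBABBABBBABBABBABBBAB
step 6: BABBBABBABBABBBABBABBBABBABBBABBABBABBBABBABBBABBABBABBBABBABBBABBABBABBBABBABBBABBABBBABBABBABBBAB
step 7: BABBBABBABBABBBABBABBBABBABBBABBABBABBBABBABBBABBABBABBBAB…BABBBABBABBABBBABBABBBABBABBABBBABBABBBABBABBBABBABBABBBAB  (len 239)
step 8: BABBBABBABBABBBABBABBBABBABBBABBABBABBBABBABBBABBABBABBBAB…BABBBABBABBABBBABBABBBABBABBABBBABBABBBABBABBBABBABBABBBAB  (len 577)
step 9: BABBBABBABBABBBABBABBBABBABBBABBABBABBBABBABBBABBABBABBBAB…BABBBABBABBABBBABBABBBABBABBABBBABBABBBABBABBBABBABBABBBAB  (len 1393)
step 10: BABBBABBABBABBBABBABBBABBABBBABBABBABBBABBABBBABBABBABBBAB…BABBBABBABBABBBABBABBBABBABBABBBABBABBBABBABBBABBABBABBBAB  (len 3363)

2378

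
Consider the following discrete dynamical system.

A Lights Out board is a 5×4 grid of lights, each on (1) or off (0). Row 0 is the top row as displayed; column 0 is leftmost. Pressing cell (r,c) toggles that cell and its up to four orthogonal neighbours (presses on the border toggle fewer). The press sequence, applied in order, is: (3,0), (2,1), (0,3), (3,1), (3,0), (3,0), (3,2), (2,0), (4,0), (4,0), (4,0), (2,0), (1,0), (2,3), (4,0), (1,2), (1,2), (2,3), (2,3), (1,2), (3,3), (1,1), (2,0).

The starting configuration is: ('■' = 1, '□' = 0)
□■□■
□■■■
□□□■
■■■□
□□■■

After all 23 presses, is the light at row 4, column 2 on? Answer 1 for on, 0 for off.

0) □■□■
□■■■
□□□■
■■■□
□□■■
1) □■□■
□■■■
■□□■
□□■□
■□■■
2) □■□■
□□■■
□■■■
□■■□
■□■■
3) □■■□
□□■□
□■■■
□■■□
■□■■
4) □■■□
□□■□
□□■■
■□□□
■■■■
5) □■■□
□□■□
■□■■
□■□□
□■■■
6) □■■□
□□■□
□□■■
■□□□
■■■■
7) □■■□
□□■□
□□□■
■■■■
■■□■
8) □■■□
■□■□
■■□■
□■■■
■■□■
9) □■■□
■□■□
■■□■
■■■■
□□□■
10) □■■□
■□■□
■■□■
□■■■
■■□■
11) □■■□
■□■□
■■□■
■■■■
□□□■
12) □■■□
□□■□
□□□■
□■■■
□□□■
13) ■■■□
■■■□
■□□■
□■■■
□□□■
14) ■■■□
■■■■
■□■□
□■■□
□□□■
15) ■■■□
■■■■
■□■□
■■■□
■■□■
16) ■■□□
■□□□
■□□□
■■■□
■■□■
17) ■■■□
■■■■
■□■□
■■■□
■■□■
18) ■■■□
■■■□
■□□■
■■■■
■■□■
19) ■■■□
■■■■
■□■□
■■■□
■■□■
20) ■■□□
■□□□
■□□□
■■■□
■■□■
21) ■■□□
■□□□
■□□■
■■□■
■■□□
22) ■□□□
□■■□
■■□■
■■□■
■■□□
23) ■□□□
■■■□
□□□■
□■□■
■■□□

0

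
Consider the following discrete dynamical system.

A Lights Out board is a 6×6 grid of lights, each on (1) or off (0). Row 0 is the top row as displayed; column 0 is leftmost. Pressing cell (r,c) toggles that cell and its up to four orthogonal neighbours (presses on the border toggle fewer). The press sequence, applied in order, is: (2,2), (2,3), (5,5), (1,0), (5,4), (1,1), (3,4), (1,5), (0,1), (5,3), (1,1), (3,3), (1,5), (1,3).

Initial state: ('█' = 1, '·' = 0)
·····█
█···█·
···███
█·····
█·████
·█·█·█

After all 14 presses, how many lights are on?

21

[0] ·····█
█···█·
···███
█·····
█·████
·█·█·█
[1] ·····█
█·█·█·
·██·██
█·█···
█·████
·█·█·█
[2] ·····█
█·███·
·█·█·█
█·██··
█·████
·█·█·█
[3] ·····█
█·███·
·█·█·█
█·██··
█·███·
·█·██·
[4] █····█
·████·
██·█·█
█·██··
█·███·
·█·██·
[5] █····█
·████·
██·█·█
█·██··
█·██··
·█···█
[6] ██···█
█··██·
█··█·█
█·██··
█·██··
·█···█
[7] ██···█
█··██·
█··███
█·█·██
█·███·
·█···█
[8] ██····
█··█·█
█··██·
█·█·██
█·███·
·█···█
[9] ··█···
██·█·█
█··██·
█·█·██
█·███·
·█···█
[10] ··█···
██·█·█
█··██·
█·█·██
█·█·█·
·█████
[11] ·██···
··██·█
██·██·
█·█·██
█·█·█·
·█████
[12] ·██···
··██·█
██··█·
█··█·█
█·███·
·█████
[13] ·██··█
··███·
██··██
█··█·█
█·███·
·█████
[14] ·███·█
······
██·███
█··█·█
█·███·
·█████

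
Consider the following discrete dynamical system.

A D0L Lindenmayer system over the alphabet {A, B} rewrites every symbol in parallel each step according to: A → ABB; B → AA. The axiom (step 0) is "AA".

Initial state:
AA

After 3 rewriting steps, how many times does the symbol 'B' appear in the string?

20

0) AA
1) ABBABB
2) ABBAAAAABBAAAA
3) ABBAAAAABBABBABBABBABBAAAAABBABBABBABB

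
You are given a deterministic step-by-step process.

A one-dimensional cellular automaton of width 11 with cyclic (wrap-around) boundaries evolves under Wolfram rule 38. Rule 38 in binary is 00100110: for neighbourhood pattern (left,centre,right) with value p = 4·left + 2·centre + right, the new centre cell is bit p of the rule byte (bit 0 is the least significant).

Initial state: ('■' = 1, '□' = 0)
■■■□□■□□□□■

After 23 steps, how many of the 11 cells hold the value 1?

gen 0: ■■■□□■□□□□■
gen 1: □□□□■■□□□■□
gen 2: □□□■□□□□■■□
gen 3: □□■■□□□■□□□
gen 4: □■□□□□■■□□□
gen 5: ■■□□□■□□□□□
gen 6: □□□□■■□□□□■
gen 7: □□□■□□□□□■■
gen 8: □□■■□□□□■□□
gen 9: □■□□□□□■■□□
gen 10: ■■□□□□■□□□□
gen 11: □□□□□■■□□□■
gen 12: □□□□■□□□□■■
gen 13: □□□■■□□□■□□
gen 14: □□■□□□□■■□□
gen 15: □■■□□□■□□□□
gen 16: ■□□□□■■□□□□
gen 17: ■□□□■□□□□□■
gen 18: □□□■■□□□□■□
gen 19: □□■□□□□□■■□
gen 20: □■■□□□□■□□□
gen 21: ■□□□□□■■□□□
gen 22: ■□□□□■□□□□■
gen 23: □□□□■■□□□■□

3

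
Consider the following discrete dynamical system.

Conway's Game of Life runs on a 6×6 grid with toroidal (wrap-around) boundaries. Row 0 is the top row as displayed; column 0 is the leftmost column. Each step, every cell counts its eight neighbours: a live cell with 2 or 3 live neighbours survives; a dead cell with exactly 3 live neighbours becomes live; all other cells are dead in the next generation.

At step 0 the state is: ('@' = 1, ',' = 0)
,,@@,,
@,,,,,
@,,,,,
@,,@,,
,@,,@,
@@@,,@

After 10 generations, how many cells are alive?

2

[0] ,,@@,,
@,,,,,
@,,,,,
@,,@,,
,@,,@,
@@@,,@
[1] ,,@@,@
,@,,,,
@@,,,@
@@,,,@
,,,@@,
@,,,@@
[2] ,@@@,@
,@,,@@
,,@,,@
,@@,,,
,@,@,,
@,@,,,
[3] ,,,@,@
,@,,,@
,,@@@@
@@,@,,
@,,@,,
@,,,@,
[4] ,,,,,@
,,,,,@
,,,@,@
@@,,,,
@,@@@,
@,,@@,
[5] @,,,,@
@,,,,@
,,,,@@
@@,,,,
@,@,@,
@@@,,,
[6] ,,,,,,
,,,,,,
,@,,@,
@@,@@,
,,@@,,
,,@@,,
[7] ,,,,,,
,,,,,,
@@@@@@
@@,,@@
,,,,,,
,,@@,,
[8] ,,,,,,
@@@@@@
,,@@,,
,,,,,,
@@@@@@
,,,,,,
[9] @@@@@@
@@,,@@
@,,,,@
@,,,,@
@@@@@@
@@@@@@
[10] ,,,,,,
,,,,,,
,,,,,,
,,@@,,
,,,,,,
,,,,,,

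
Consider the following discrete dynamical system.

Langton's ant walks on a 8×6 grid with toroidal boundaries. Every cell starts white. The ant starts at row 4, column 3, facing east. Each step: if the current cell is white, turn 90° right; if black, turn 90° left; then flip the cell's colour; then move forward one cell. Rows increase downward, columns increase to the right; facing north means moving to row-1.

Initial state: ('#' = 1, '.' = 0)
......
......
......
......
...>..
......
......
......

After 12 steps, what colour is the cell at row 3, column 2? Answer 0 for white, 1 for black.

1

t=0: ......
......
......
......
...>..
......
......
......
t=1: ......
......
......
......
...#..
...v..
......
......
t=2: ......
......
......
......
...#..
..<#..
......
......
t=3: ......
......
......
......
..^#..
..##..
......
......
t=4: ......
......
......
......
..#>..
..##..
......
......
t=5: ......
......
......
...^..
..#...
..##..
......
......
t=6: ......
......
......
...#>.
..#...
..##..
......
......
t=7: ......
......
......
...##.
..#.v.
..##..
......
......
t=8: ......
......
......
...##.
..#<#.
..##..
......
......
t=9: ......
......
......
...^#.
..###.
..##..
......
......
t=10: ......
......
......
..<.#.
..###.
..##..
......
......
t=11: ......
......
..^...
..#.#.
..###.
..##..
......
......
t=12: ......
......
..#>..
..#.#.
..###.
..##..
......
......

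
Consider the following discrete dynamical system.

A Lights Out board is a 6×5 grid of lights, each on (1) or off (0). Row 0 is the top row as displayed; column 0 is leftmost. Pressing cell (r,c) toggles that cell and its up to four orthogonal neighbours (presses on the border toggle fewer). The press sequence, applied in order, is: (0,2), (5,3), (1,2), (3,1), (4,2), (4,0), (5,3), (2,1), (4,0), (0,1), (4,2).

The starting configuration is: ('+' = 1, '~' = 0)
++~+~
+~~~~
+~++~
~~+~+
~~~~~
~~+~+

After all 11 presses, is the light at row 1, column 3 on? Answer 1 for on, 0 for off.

t=0: ++~+~
+~~~~
+~++~
~~+~+
~~~~~
~~+~+
t=1: +~+~~
+~+~~
+~++~
~~+~+
~~~~~
~~+~+
t=2: +~+~~
+~+~~
+~++~
~~+~+
~~~+~
~~~+~
t=3: +~~~~
++~+~
+~~+~
~~+~+
~~~+~
~~~+~
t=4: +~~~~
++~+~
++~+~
++~~+
~+~+~
~~~+~
t=5: +~~~~
++~+~
++~+~
+++~+
~~+~~
~~++~
t=6: +~~~~
++~+~
++~+~
~++~+
+++~~
+~++~
t=7: +~~~~
++~+~
++~+~
~++~+
++++~
+~~~+
t=8: +~~~~
+~~+~
~~++~
~~+~+
++++~
+~~~+
t=9: +~~~~
+~~+~
~~++~
+~+~+
~~++~
~~~~+
t=10: ~++~~
++~+~
~~++~
+~+~+
~~++~
~~~~+
t=11: ~++~~
++~+~
~~++~
+~~~+
~+~~~
~~+~+

1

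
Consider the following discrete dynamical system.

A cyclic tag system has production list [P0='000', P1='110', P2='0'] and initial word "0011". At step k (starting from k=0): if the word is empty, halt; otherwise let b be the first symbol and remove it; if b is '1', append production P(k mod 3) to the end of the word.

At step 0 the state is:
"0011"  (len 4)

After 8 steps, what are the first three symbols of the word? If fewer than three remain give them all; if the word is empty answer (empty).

(empty)

[0] "0011"  (len 4)
[1] "011"  (len 3)
[2] "11"  (len 2)
[3] "10"  (len 2)
[4] "0000"  (len 4)
[5] "000"  (len 3)
[6] "00"  (len 2)
[7] "0"  (len 1)
[8] (halted — word empty)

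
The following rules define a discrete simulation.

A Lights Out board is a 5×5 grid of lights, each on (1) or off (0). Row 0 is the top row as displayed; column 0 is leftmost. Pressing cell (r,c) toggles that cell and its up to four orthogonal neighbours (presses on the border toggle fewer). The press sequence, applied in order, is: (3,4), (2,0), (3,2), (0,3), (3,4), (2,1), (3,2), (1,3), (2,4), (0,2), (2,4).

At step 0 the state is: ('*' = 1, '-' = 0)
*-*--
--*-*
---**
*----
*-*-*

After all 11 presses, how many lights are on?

[0] *-*--
--*-*
---**
*----
*-*-*
[1] *-*--
--*-*
---*-
*--**
*-*--
[2] *-*--
*-*-*
**-*-
---**
*-*--
[3] *-*--
*-*-*
****-
-**-*
*----
[4] *--**
*-***
****-
-**-*
*----
[5] *--**
*-***
*****
-***-
*---*
[6] *--**
*****
---**
--**-
*---*
[7] *--**
*****
--***
-*---
*-*-*
[8] *---*
**---
--*-*
-*---
*-*-*
[9] *---*
**--*
--**-
-*--*
*-*-*
[10] *****
***-*
--**-
-*--*
*-*-*
[11] *****
***--
--*-*
-*---
*-*-*

14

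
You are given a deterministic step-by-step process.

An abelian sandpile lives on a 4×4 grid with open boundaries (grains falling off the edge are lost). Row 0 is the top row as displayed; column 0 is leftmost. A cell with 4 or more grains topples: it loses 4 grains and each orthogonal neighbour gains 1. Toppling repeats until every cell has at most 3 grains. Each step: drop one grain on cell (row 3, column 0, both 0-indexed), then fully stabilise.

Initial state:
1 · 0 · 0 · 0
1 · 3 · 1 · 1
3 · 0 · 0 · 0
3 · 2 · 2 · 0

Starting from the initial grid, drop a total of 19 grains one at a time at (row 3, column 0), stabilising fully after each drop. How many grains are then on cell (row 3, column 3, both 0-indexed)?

1

[0] 1 · 0 · 0 · 0
1 · 3 · 1 · 1
3 · 0 · 0 · 0
3 · 2 · 2 · 0
[1] 1 · 0 · 0 · 0
2 · 3 · 1 · 1
0 · 1 · 0 · 0
1 · 3 · 2 · 0
[2] 1 · 0 · 0 · 0
2 · 3 · 1 · 1
0 · 1 · 0 · 0
2 · 3 · 2 · 0
[3] 1 · 0 · 0 · 0
2 · 3 · 1 · 1
0 · 1 · 0 · 0
3 · 3 · 2 · 0
[4] 1 · 0 · 0 · 0
2 · 3 · 1 · 1
1 · 2 · 0 · 0
1 · 0 · 3 · 0
[5] 1 · 0 · 0 · 0
2 · 3 · 1 · 1
1 · 2 · 0 · 0
2 · 0 · 3 · 0
[6] 1 · 0 · 0 · 0
2 · 3 · 1 · 1
1 · 2 · 0 · 0
3 · 0 · 3 · 0
[7] 1 · 0 · 0 · 0
2 · 3 · 1 · 1
2 · 2 · 0 · 0
0 · 1 · 3 · 0
[8] 1 · 0 · 0 · 0
2 · 3 · 1 · 1
2 · 2 · 0 · 0
1 · 1 · 3 · 0
[9] 1 · 0 · 0 · 0
2 · 3 · 1 · 1
2 · 2 · 0 · 0
2 · 1 · 3 · 0
[10] 1 · 0 · 0 · 0
2 · 3 · 1 · 1
2 · 2 · 0 · 0
3 · 1 · 3 · 0
[11] 1 · 0 · 0 · 0
2 · 3 · 1 · 1
3 · 2 · 0 · 0
0 · 2 · 3 · 0
[12] 1 · 0 · 0 · 0
2 · 3 · 1 · 1
3 · 2 · 0 · 0
1 · 2 · 3 · 0
[13] 1 · 0 · 0 · 0
2 · 3 · 1 · 1
3 · 2 · 0 · 0
2 · 2 · 3 · 0
[14] 1 · 0 · 0 · 0
2 · 3 · 1 · 1
3 · 2 · 0 · 0
3 · 2 · 3 · 0
[15] 1 · 0 · 0 · 0
3 · 3 · 1 · 1
0 · 3 · 0 · 0
1 · 3 · 3 · 0
[16] 1 · 0 · 0 · 0
3 · 3 · 1 · 1
0 · 3 · 0 · 0
2 · 3 · 3 · 0
[17] 1 · 0 · 0 · 0
3 · 3 · 1 · 1
0 · 3 · 0 · 0
3 · 3 · 3 · 0
[18] 2 · 1 · 0 · 0
0 · 1 · 2 · 1
3 · 1 · 2 · 0
1 · 2 · 0 · 1
[19] 2 · 1 · 0 · 0
0 · 1 · 2 · 1
3 · 1 · 2 · 0
2 · 2 · 0 · 1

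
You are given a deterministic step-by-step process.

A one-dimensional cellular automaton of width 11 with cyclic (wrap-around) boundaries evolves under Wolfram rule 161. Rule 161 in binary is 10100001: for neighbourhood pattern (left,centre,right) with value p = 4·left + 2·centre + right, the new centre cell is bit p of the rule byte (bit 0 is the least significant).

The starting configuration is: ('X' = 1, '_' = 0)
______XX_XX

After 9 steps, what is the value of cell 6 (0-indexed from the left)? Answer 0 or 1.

gen 0: ______XX_XX
gen 1: _XXXX___X__
gen 2: __XX__X___X
gen 3: ________X__
gen 4: XXXXXXX___X
gen 5: XXXXXX__X__
gen 6: _XXXX______
gen 7: __XX__XXXXX
gen 8: _______XXX_
gen 9: XXXXXX__X__

0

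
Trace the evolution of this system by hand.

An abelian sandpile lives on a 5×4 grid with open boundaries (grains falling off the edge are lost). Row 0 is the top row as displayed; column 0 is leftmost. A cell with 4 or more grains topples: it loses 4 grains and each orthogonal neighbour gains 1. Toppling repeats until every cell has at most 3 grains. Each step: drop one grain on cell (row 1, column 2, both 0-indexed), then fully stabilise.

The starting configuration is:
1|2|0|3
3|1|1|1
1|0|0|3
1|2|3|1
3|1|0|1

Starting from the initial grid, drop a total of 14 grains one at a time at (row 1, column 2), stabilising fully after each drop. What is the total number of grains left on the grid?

35

k=0  1|2|0|3
3|1|1|1
1|0|0|3
1|2|3|1
3|1|0|1
k=1  1|2|0|3
3|1|2|1
1|0|0|3
1|2|3|1
3|1|0|1
k=2  1|2|0|3
3|1|3|1
1|0|0|3
1|2|3|1
3|1|0|1
k=3  1|2|1|3
3|2|0|2
1|0|1|3
1|2|3|1
3|1|0|1
k=4  1|2|1|3
3|2|1|2
1|0|1|3
1|2|3|1
3|1|0|1
k=5  1|2|1|3
3|2|2|2
1|0|1|3
1|2|3|1
3|1|0|1
k=6  1|2|1|3
3|2|3|2
1|0|1|3
1|2|3|1
3|1|0|1
k=7  1|2|2|3
3|3|0|3
1|0|2|3
1|2|3|1
3|1|0|1
k=8  1|2|2|3
3|3|1|3
1|0|2|3
1|2|3|1
3|1|0|1
k=9  1|2|2|3
3|3|2|3
1|0|2|3
1|2|3|1
3|1|0|1
k=10  1|2|2|3
3|3|3|3
1|0|2|3
1|2|3|1
3|1|0|1
k=11  3|0|2|1
0|3|0|3
2|2|2|1
1|3|0|3
3|1|1|1
k=12  3|0|2|1
0|3|1|3
2|2|2|1
1|3|0|3
3|1|1|1
k=13  3|0|2|1
0|3|2|3
2|2|2|1
1|3|0|3
3|1|1|1
k=14  3|0|2|1
0|3|3|3
2|2|2|1
1|3|0|3
3|1|1|1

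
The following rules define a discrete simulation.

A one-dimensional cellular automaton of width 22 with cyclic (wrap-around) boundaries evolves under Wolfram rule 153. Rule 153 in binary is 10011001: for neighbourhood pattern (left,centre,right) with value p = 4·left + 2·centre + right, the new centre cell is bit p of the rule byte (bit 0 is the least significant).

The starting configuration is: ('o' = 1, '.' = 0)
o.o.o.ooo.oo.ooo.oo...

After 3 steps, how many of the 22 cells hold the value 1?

k=0  o.o.o.ooo.oo.ooo.oo...
k=1  ......oo..o..oo..o.oo.
k=2  ooooo.o.o..o.o.o...o.o
k=3  oooo.....o......oo...o

8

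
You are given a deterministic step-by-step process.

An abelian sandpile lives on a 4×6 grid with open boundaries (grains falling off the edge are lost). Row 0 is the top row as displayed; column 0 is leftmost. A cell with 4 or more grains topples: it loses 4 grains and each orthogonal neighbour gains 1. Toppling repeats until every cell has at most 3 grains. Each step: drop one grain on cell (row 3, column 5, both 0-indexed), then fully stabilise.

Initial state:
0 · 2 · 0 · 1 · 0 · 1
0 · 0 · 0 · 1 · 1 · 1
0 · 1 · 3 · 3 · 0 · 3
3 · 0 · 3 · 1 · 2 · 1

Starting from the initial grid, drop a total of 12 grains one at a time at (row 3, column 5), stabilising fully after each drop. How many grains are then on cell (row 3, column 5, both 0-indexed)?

3

0) 0 · 2 · 0 · 1 · 0 · 1
0 · 0 · 0 · 1 · 1 · 1
0 · 1 · 3 · 3 · 0 · 3
3 · 0 · 3 · 1 · 2 · 1
1) 0 · 2 · 0 · 1 · 0 · 1
0 · 0 · 0 · 1 · 1 · 1
0 · 1 · 3 · 3 · 0 · 3
3 · 0 · 3 · 1 · 2 · 2
2) 0 · 2 · 0 · 1 · 0 · 1
0 · 0 · 0 · 1 · 1 · 1
0 · 1 · 3 · 3 · 0 · 3
3 · 0 · 3 · 1 · 2 · 3
3) 0 · 2 · 0 · 1 · 0 · 1
0 · 0 · 0 · 1 · 1 · 2
0 · 1 · 3 · 3 · 1 · 0
3 · 0 · 3 · 1 · 3 · 1
4) 0 · 2 · 0 · 1 · 0 · 1
0 · 0 · 0 · 1 · 1 · 2
0 · 1 · 3 · 3 · 1 · 0
3 · 0 · 3 · 1 · 3 · 2
5) 0 · 2 · 0 · 1 · 0 · 1
0 · 0 · 0 · 1 · 1 · 2
0 · 1 · 3 · 3 · 1 · 0
3 · 0 · 3 · 1 · 3 · 3
6) 0 · 2 · 0 · 1 · 0 · 1
0 · 0 · 0 · 1 · 1 · 2
0 · 1 · 3 · 3 · 2 · 1
3 · 0 · 3 · 2 · 0 · 1
7) 0 · 2 · 0 · 1 · 0 · 1
0 · 0 · 0 · 1 · 1 · 2
0 · 1 · 3 · 3 · 2 · 1
3 · 0 · 3 · 2 · 0 · 2
8) 0 · 2 · 0 · 1 · 0 · 1
0 · 0 · 0 · 1 · 1 · 2
0 · 1 · 3 · 3 · 2 · 1
3 · 0 · 3 · 2 · 0 · 3
9) 0 · 2 · 0 · 1 · 0 · 1
0 · 0 · 0 · 1 · 1 · 2
0 · 1 · 3 · 3 · 2 · 2
3 · 0 · 3 · 2 · 1 · 0
10) 0 · 2 · 0 · 1 · 0 · 1
0 · 0 · 0 · 1 · 1 · 2
0 · 1 · 3 · 3 · 2 · 2
3 · 0 · 3 · 2 · 1 · 1
11) 0 · 2 · 0 · 1 · 0 · 1
0 · 0 · 0 · 1 · 1 · 2
0 · 1 · 3 · 3 · 2 · 2
3 · 0 · 3 · 2 · 1 · 2
12) 0 · 2 · 0 · 1 · 0 · 1
0 · 0 · 0 · 1 · 1 · 2
0 · 1 · 3 · 3 · 2 · 2
3 · 0 · 3 · 2 · 1 · 3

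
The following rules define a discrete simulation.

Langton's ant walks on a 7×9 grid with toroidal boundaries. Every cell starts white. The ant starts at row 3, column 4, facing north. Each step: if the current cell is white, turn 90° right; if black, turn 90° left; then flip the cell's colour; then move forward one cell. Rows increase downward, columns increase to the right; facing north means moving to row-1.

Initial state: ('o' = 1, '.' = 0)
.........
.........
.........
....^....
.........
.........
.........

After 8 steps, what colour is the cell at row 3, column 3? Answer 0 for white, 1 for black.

k=0  .........
.........
.........
....^....
.........
.........
.........
k=1  .........
.........
.........
....o>...
.........
.........
.........
k=2  .........
.........
.........
....oo...
.....v...
.........
.........
k=3  .........
.........
.........
....oo...
....<o...
.........
.........
k=4  .........
.........
.........
....^o...
....oo...
.........
.........
k=5  .........
.........
.........
...<.o...
....oo...
.........
.........
k=6  .........
.........
...^.....
...o.o...
....oo...
.........
.........
k=7  .........
.........
...o>....
...o.o...
....oo...
.........
.........
k=8  .........
.........
...oo....
...ovo...
....oo...
.........
.........

1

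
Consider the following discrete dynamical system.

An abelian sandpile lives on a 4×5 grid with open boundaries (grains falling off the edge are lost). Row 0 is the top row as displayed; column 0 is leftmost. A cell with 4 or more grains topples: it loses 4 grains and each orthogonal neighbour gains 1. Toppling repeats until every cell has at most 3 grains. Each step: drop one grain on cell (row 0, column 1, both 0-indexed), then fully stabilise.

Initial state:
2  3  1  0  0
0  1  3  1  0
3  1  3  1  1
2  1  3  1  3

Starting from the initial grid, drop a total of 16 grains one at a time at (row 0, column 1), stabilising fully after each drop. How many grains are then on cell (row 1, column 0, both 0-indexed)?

2

gen 0: 2  3  1  0  0
0  1  3  1  0
3  1  3  1  1
2  1  3  1  3
gen 1: 3  0  2  0  0
0  2  3  1  0
3  1  3  1  1
2  1  3  1  3
gen 2: 3  1  2  0  0
0  2  3  1  0
3  1  3  1  1
2  1  3  1  3
gen 3: 3  2  2  0  0
0  2  3  1  0
3  1  3  1  1
2  1  3  1  3
gen 4: 3  3  2  0  0
0  2  3  1  0
3  1  3  1  1
2  1  3  1  3
gen 5: 0  1  3  0  0
1  3  3  1  0
3  1  3  1  1
2  1  3  1  3
gen 6: 0  2  3  0  0
1  3  3  1  0
3  1  3  1  1
2  1  3  1  3
gen 7: 0  3  3  0  0
1  3  3  1  0
3  1  3  1  1
2  1  3  1  3
gen 8: 1  2  1  1  0
2  1  2  2  0
3  3  1  2  1
2  2  0  2  3
gen 9: 1  3  1  1  0
2  1  2  2  0
3  3  1  2  1
2  2  0  2  3
gen 10: 2  0  2  1  0
2  2  2  2  0
3  3  1  2  1
2  2  0  2  3
gen 11: 2  1  2  1  0
2  2  2  2  0
3  3  1  2  1
2  2  0  2  3
gen 12: 2  2  2  1  0
2  2  2  2  0
3  3  1  2  1
2  2  0  2  3
gen 13: 2  3  2  1  0
2  2  2  2  0
3  3  1  2  1
2  2  0  2  3
gen 14: 3  0  3  1  0
2  3  2  2  0
3  3  1  2  1
2  2  0  2  3
gen 15: 3  1  3  1  0
2  3  2  2  0
3  3  1  2  1
2  2  0  2  3
gen 16: 3  2  3  1  0
2  3  2  2  0
3  3  1  2  1
2  2  0  2  3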